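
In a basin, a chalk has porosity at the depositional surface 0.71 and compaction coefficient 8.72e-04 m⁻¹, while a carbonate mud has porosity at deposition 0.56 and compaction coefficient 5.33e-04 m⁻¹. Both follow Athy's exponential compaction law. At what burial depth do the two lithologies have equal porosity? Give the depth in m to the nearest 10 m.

700 m

Working in km (1 km = 1000 m; β in km⁻¹ = β in m⁻¹ × 1000):
Set phi₀ₐ e^(−βₐZ) = phi₀ᵦ e^(−βᵦZ) ⇒ ln(phi₀ₐ/phi₀ᵦ) = (βₐ − βᵦ)·Z
Z = ln(0.71/0.56) / (0.872 − 0.533) = 0.2373 / 0.339 = 0.700 km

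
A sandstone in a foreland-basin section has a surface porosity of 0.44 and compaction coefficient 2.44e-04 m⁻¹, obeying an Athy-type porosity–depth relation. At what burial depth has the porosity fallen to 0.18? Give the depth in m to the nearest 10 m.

3660 m

Working in km (1 km = 1000 m; c in km⁻¹ = c in m⁻¹ × 1000):
Invert Athy's law: d = ln(n₀/n) / c
d = ln(0.44/0.18) / 0.244 = ln(2.444) / 0.244 = 0.8938 / 0.244 = 3.663 km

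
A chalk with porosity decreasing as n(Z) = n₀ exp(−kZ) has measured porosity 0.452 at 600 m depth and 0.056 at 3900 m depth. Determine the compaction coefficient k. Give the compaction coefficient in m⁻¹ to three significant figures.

0.000633 m⁻¹

Working in km (1 km = 1000 m; k in km⁻¹ = k in m⁻¹ × 1000):
Athy: n(Z) = n₀ e^(−kZ) ⇒ n₁/n₂ = e^{k(Z₂−Z₁)} ⇒ k = ln(n₁/n₂)/(Z₂−Z₁)
k = ln(0.452/0.056) / (3.9 − 0.6) = ln(8.071) / 3.3 = 2.0883 / 3.3 = 0.6328 km⁻¹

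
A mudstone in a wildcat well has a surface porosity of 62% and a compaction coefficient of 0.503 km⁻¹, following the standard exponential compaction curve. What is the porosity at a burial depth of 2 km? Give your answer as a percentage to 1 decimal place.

22.7%

φ = φ₀·exp(−k·Z) = 0.62 × exp(−0.503 × 2) = 0.62 × exp(−1.006)
  = 0.62 × 0.3657 = 0.2267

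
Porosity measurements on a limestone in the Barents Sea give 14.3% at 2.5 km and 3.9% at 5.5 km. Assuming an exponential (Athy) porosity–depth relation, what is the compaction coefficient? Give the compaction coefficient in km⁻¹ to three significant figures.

Athy: n(z) = n₀ e^(−kz) ⇒ n₁/n₂ = e^{k(z₂−z₁)} ⇒ k = ln(n₁/n₂)/(z₂−z₁)
k = ln(0.143/0.039) / (5.5 − 2.5) = ln(3.667) / 3 = 1.2993 / 3 = 0.4331 km⁻¹

0.433 km⁻¹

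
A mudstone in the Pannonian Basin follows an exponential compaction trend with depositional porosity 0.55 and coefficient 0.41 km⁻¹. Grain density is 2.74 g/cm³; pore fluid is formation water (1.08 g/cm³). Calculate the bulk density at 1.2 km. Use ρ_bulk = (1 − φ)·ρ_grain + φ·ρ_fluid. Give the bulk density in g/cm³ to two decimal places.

2.18 g/cm³

Porosity at depth: n = 0.55·exp(−0.41×1.2) = 0.55×0.6114 = 0.3363
Bulk density: ρ_b = (1−n)ρ_g + n·ρ_f = 0.6637×2.74 + 0.3363×1.08
       = 1.819 + 0.363 = 2.182 g/cm³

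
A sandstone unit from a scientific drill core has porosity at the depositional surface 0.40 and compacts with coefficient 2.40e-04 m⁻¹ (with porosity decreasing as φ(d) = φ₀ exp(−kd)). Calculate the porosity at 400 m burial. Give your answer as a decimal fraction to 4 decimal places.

0.3634

Working in km (1 km = 1000 m; k in km⁻¹ = k in m⁻¹ × 1000):
φ = φ₀·exp(−k·d) = 0.4 × exp(−0.24 × 0.4) = 0.4 × exp(−0.096)
  = 0.4 × 0.9085 = 0.3634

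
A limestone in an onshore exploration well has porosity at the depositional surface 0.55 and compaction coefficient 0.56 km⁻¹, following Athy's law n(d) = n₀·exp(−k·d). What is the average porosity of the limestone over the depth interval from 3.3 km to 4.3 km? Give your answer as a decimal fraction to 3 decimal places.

0.066

⟨n⟩ = (1/(d₂−d₁)) ∫ n₀ e^(−kd) dd = n₀·(e^(−k·d₁) − e^(−k·d₂)) / (k·(d₂−d₁))
e^(−0.56×3.3) = 0.1576; e^(−0.56×4.3) = 0.0900
⟨n⟩ = 0.55 × (0.1576 − 0.0900) / (0.56 × 1) = 0.55 × 0.1206 = 0.0664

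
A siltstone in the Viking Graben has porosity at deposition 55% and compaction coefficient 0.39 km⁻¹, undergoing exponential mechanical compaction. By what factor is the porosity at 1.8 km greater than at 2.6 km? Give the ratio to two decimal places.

1.37

phi(d₁)/phi(d₂) = e^(−β·d₁)/e^(−β·d₂) = e^{β(d₂−d₁)}
= exp(0.39 × 0.8) = exp(0.312) = 1.3662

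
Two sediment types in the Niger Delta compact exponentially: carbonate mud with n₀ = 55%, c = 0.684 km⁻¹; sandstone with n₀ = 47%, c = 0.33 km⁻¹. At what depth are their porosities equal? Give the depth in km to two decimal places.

0.44 km

Set n₀ₐ e^(−cₐz) = n₀ᵦ e^(−cᵦz) ⇒ ln(n₀ₐ/n₀ᵦ) = (cₐ − cᵦ)·z
z = ln(0.55/0.47) / (0.684 − 0.33) = 0.1572 / 0.354 = 0.444 km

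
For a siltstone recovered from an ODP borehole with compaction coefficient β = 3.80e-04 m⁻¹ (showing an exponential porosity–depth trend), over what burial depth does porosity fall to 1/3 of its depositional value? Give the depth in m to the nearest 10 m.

Working in km (1 km = 1000 m; β in km⁻¹ = β in m⁻¹ × 1000):
n/n₀ = 1/3 ⇒ exp(−β·d) = 1/3 ⇒ d = ln(3) / β
d = 1.0986 / 0.38 = 2.891 km

2890 m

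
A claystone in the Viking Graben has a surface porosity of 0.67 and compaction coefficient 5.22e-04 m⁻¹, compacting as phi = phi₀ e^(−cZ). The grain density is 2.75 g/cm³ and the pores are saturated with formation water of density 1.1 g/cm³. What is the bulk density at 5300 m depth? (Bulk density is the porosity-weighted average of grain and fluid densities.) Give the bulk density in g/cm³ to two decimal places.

2.68 g/cm³

Working in km (1 km = 1000 m; c in km⁻¹ = c in m⁻¹ × 1000):
Porosity at depth: phi = 0.67·exp(−0.522×5.3) = 0.67×0.0629 = 0.0421
Bulk density: ρ_b = (1−phi)ρ_g + phi·ρ_f = 0.9579×2.75 + 0.0421×1.1
       = 2.634 + 0.046 = 2.680 g/cm³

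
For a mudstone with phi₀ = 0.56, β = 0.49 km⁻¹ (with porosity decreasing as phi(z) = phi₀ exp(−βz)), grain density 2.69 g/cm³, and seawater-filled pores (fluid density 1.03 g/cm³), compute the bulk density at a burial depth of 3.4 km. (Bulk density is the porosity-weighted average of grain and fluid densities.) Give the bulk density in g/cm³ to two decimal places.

Porosity at depth: phi = 0.56·exp(−0.49×3.4) = 0.56×0.1890 = 0.1058
Bulk density: ρ_b = (1−phi)ρ_g + phi·ρ_f = 0.8942×2.69 + 0.1058×1.03
       = 2.405 + 0.109 = 2.514 g/cm³

2.51 g/cm³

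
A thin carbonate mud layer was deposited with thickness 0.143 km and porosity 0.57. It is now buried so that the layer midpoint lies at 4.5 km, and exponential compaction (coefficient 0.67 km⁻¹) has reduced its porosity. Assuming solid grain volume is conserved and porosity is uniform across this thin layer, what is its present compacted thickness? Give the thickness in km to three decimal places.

0.063 km

Porosity at 4.5 km: φ = 0.57·exp(−0.67×4.5) = 0.0280
Solid-volume conservation: h(1−φ) = h₀(1−φ₀) ⇒ h = h₀·(1−φ₀)/(1−φ)
h = 0.143 × (1 − 0.57)/(1 − 0.0280) = 0.143 × 0.4424 = 0.0633 km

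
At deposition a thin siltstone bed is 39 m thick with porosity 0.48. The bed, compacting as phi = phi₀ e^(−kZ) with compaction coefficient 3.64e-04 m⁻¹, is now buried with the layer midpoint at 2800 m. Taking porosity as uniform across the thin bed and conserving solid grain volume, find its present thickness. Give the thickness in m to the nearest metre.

Working in km (1 km = 1000 m; k in km⁻¹ = k in m⁻¹ × 1000):
Porosity at 2.8 km: phi = 0.48·exp(−0.364×2.8) = 0.1732
Solid-volume conservation: h(1−phi) = h₀(1−phi₀) ⇒ h = h₀·(1−phi₀)/(1−phi)
h = 0.039 × (1 − 0.48)/(1 − 0.1732) = 0.039 × 0.6289 = 0.0245 km

25 m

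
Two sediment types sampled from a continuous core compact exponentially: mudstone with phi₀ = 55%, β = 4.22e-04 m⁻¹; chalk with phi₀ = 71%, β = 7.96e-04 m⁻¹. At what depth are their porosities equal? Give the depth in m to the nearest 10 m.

Working in km (1 km = 1000 m; β in km⁻¹ = β in m⁻¹ × 1000):
Set phi₀ₐ e^(−βₐz) = phi₀ᵦ e^(−βᵦz) ⇒ ln(phi₀ₐ/phi₀ᵦ) = (βₐ − βᵦ)·z
z = ln(0.55/0.71) / (0.422 − 0.796) = -0.2553 / -0.374 = 0.683 km

680 m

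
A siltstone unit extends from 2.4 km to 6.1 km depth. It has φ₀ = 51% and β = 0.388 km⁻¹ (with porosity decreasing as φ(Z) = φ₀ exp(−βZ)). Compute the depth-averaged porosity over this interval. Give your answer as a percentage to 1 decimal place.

⟨φ⟩ = (1/(Z₂−Z₁)) ∫ φ₀ e^(−βZ) dZ = φ₀·(e^(−β·Z₁) − e^(−β·Z₂)) / (β·(Z₂−Z₁))
e^(−0.388×2.4) = 0.3941; e^(−0.388×6.1) = 0.0938
⟨φ⟩ = 0.51 × (0.3941 − 0.0938) / (0.388 × 3.7) = 0.51 × 0.2092 = 0.1067

10.7%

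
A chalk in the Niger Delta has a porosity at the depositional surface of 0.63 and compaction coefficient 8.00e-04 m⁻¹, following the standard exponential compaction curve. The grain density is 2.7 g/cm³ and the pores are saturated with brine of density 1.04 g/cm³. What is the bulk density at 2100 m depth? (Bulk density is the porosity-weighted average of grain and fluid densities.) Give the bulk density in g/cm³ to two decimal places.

2.51 g/cm³

Working in km (1 km = 1000 m; c in km⁻¹ = c in m⁻¹ × 1000):
Porosity at depth: n = 0.63·exp(−0.8×2.1) = 0.63×0.1864 = 0.1174
Bulk density: ρ_b = (1−n)ρ_g + n·ρ_f = 0.8826×2.7 + 0.1174×1.04
       = 2.383 + 0.122 = 2.505 g/cm³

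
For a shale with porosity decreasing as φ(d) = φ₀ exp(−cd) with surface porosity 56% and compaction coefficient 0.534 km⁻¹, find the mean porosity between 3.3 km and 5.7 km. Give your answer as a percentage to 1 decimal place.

5.4%

⟨φ⟩ = (1/(d₂−d₁)) ∫ φ₀ e^(−cd) dd = φ₀·(e^(−c·d₁) − e^(−c·d₂)) / (c·(d₂−d₁))
e^(−0.534×3.3) = 0.1717; e^(−0.534×5.7) = 0.0477
⟨φ⟩ = 0.56 × (0.1717 − 0.0477) / (0.534 × 2.4) = 0.56 × 0.0968 = 0.0542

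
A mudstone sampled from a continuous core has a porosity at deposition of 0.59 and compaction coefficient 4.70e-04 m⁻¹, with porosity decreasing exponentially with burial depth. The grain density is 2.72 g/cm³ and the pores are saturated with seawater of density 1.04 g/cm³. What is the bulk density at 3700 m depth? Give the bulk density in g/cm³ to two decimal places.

Working in km (1 km = 1000 m; k in km⁻¹ = k in m⁻¹ × 1000):
Porosity at depth: n = 0.59·exp(−0.47×3.7) = 0.59×0.1757 = 0.1037
Bulk density: ρ_b = (1−n)ρ_g + n·ρ_f = 0.8963×2.72 + 0.1037×1.04
       = 2.438 + 0.108 = 2.546 g/cm³

2.55 g/cm³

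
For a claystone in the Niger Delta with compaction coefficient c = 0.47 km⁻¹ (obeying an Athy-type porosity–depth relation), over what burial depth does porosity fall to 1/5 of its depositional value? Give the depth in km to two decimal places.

3.42 km

phi/phi₀ = 1/5 ⇒ exp(−c·z) = 1/5 ⇒ z = ln(5) / c
z = 1.6094 / 0.47 = 3.424 km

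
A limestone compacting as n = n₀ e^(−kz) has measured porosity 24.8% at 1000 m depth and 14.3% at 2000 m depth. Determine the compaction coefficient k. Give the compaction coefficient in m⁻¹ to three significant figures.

0.000551 m⁻¹

Working in km (1 km = 1000 m; k in km⁻¹ = k in m⁻¹ × 1000):
Athy: n(z) = n₀ e^(−kz) ⇒ n₁/n₂ = e^{k(z₂−z₁)} ⇒ k = ln(n₁/n₂)/(z₂−z₁)
k = ln(0.248/0.143) / (2 − 1) = ln(1.734) / 1 = 0.5506 / 1 = 0.5506 km⁻¹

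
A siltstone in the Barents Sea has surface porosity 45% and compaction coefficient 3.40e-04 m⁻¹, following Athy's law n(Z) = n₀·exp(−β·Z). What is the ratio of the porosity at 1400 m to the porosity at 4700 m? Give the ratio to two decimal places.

3.07

Working in km (1 km = 1000 m; β in km⁻¹ = β in m⁻¹ × 1000):
n(Z₁)/n(Z₂) = e^(−β·Z₁)/e^(−β·Z₂) = e^{β(Z₂−Z₁)}
= exp(0.34 × 3.3) = exp(1.122) = 3.0710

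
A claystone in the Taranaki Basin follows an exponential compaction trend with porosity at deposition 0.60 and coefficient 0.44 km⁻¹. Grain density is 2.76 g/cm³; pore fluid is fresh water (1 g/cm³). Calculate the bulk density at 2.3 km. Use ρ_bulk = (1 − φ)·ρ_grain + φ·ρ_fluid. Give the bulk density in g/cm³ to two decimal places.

2.38 g/cm³

Porosity at depth: phi = 0.6·exp(−0.44×2.3) = 0.6×0.3635 = 0.2181
Bulk density: ρ_b = (1−phi)ρ_g + phi·ρ_f = 0.7819×2.76 + 0.2181×1
       = 2.158 + 0.218 = 2.376 g/cm³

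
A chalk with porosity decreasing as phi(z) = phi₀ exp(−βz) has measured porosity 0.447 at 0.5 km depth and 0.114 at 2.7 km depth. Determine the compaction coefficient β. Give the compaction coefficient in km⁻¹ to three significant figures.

0.621 km⁻¹

Athy: phi(z) = phi₀ e^(−βz) ⇒ phi₁/phi₂ = e^{β(z₂−z₁)} ⇒ β = ln(phi₁/phi₂)/(z₂−z₁)
β = ln(0.447/0.114) / (2.7 − 0.5) = ln(3.921) / 2.2 = 1.3664 / 2.2 = 0.6211 km⁻¹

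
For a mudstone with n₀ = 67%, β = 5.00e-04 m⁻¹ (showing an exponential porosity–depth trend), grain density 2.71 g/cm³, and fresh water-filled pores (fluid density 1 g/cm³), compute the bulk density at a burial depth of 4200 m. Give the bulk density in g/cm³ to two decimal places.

2.57 g/cm³

Working in km (1 km = 1000 m; β in km⁻¹ = β in m⁻¹ × 1000):
Porosity at depth: n = 0.67·exp(−0.5×4.2) = 0.67×0.1225 = 0.0820
Bulk density: ρ_b = (1−n)ρ_g + n·ρ_f = 0.9180×2.71 + 0.0820×1
       = 2.488 + 0.082 = 2.570 g/cm³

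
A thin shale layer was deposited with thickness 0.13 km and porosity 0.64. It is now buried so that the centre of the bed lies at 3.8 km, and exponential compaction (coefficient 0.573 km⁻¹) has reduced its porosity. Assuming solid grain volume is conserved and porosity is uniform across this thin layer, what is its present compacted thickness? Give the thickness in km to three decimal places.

Porosity at 3.8 km: n = 0.64·exp(−0.573×3.8) = 0.0725
Solid-volume conservation: h(1−n) = h₀(1−n₀) ⇒ h = h₀·(1−n₀)/(1−n)
h = 0.13 × (1 − 0.64)/(1 − 0.0725) = 0.13 × 0.3882 = 0.0505 km

0.050 km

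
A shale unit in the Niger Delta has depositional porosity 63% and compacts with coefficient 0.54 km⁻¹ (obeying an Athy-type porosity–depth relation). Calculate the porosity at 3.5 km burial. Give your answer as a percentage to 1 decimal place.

n = n₀·exp(−c·Z) = 0.63 × exp(−0.54 × 3.5) = 0.63 × exp(−1.89)
  = 0.63 × 0.1511 = 0.0952

9.5%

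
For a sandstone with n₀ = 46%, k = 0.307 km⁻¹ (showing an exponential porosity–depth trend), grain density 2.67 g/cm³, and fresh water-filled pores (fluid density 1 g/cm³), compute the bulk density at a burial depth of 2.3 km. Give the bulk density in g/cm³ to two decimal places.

2.29 g/cm³

Porosity at depth: n = 0.46·exp(−0.307×2.3) = 0.46×0.4936 = 0.2270
Bulk density: ρ_b = (1−n)ρ_g + n·ρ_f = 0.7730×2.67 + 0.2270×1
       = 2.064 + 0.227 = 2.291 g/cm³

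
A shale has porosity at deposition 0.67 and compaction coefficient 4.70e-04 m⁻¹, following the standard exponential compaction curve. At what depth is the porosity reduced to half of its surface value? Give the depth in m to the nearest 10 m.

1470 m

Working in km (1 km = 1000 m; c in km⁻¹ = c in m⁻¹ × 1000):
n/n₀ = 1/2 ⇒ exp(−c·d) = 1/2 ⇒ d = ln(2) / c
d = 0.6931 / 0.47 = 1.475 km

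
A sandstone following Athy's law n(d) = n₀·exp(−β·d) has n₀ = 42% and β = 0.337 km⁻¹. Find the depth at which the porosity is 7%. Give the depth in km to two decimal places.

5.32 km

Invert Athy's law: d = ln(n₀/n) / β
d = ln(0.42/0.07) / 0.337 = ln(6) / 0.337 = 1.7918 / 0.337 = 5.317 km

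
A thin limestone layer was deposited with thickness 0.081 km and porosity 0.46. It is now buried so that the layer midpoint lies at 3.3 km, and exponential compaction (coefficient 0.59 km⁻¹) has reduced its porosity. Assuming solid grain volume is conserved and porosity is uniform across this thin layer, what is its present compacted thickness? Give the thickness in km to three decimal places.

Porosity at 3.3 km: n = 0.46·exp(−0.59×3.3) = 0.0656
Solid-volume conservation: h(1−n) = h₀(1−n₀) ⇒ h = h₀·(1−n₀)/(1−n)
h = 0.081 × (1 − 0.46)/(1 − 0.0656) = 0.081 × 0.5779 = 0.0468 km

0.047 km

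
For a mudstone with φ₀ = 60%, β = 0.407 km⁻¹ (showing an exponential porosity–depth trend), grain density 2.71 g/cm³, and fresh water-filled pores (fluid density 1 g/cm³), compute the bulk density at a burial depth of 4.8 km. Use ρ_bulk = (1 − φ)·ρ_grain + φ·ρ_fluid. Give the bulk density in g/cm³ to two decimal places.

Porosity at depth: φ = 0.6·exp(−0.407×4.8) = 0.6×0.1418 = 0.0851
Bulk density: ρ_b = (1−φ)ρ_g + φ·ρ_f = 0.9149×2.71 + 0.0851×1
       = 2.479 + 0.085 = 2.565 g/cm³

2.56 g/cm³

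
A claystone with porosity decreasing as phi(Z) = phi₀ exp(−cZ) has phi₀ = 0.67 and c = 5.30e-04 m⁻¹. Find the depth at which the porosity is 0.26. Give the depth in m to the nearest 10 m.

Working in km (1 km = 1000 m; c in km⁻¹ = c in m⁻¹ × 1000):
Invert Athy's law: Z = ln(phi₀/phi) / c
Z = ln(0.67/0.26) / 0.53 = ln(2.577) / 0.53 = 0.9466 / 0.53 = 1.786 km

1790 m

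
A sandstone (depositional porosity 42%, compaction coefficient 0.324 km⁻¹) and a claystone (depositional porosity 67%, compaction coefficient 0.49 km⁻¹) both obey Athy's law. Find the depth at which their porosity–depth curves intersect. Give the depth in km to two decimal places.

Set phi₀ₐ e^(−βₐd) = phi₀ᵦ e^(−βᵦd) ⇒ ln(phi₀ₐ/phi₀ᵦ) = (βₐ − βᵦ)·d
d = ln(0.42/0.67) / (0.324 − 0.49) = -0.4670 / -0.166 = 2.813 km

2.81 km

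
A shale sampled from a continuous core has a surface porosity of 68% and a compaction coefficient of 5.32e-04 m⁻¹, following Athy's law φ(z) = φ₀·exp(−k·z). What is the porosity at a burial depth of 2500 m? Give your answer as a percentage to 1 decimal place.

Working in km (1 km = 1000 m; k in km⁻¹ = k in m⁻¹ × 1000):
φ = φ₀·exp(−k·z) = 0.68 × exp(−0.532 × 2.5) = 0.68 × exp(−1.33)
  = 0.68 × 0.2645 = 0.1798

18.0%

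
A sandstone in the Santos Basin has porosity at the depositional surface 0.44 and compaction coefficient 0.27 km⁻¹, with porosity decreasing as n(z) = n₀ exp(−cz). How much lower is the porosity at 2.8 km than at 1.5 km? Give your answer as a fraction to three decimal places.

0.087

n(1.5) = 0.44·e^(−0.27×1.5) = 0.2935
n(2.8) = 0.44·e^(−0.27×2.8) = 0.2066
Δn = 0.2935 − 0.2066 = 0.0869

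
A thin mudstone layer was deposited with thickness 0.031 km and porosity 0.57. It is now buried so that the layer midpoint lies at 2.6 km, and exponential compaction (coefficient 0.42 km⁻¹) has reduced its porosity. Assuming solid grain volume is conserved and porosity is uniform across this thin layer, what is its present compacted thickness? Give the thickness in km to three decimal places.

Porosity at 2.6 km: n = 0.57·exp(−0.42×2.6) = 0.1913
Solid-volume conservation: h(1−n) = h₀(1−n₀) ⇒ h = h₀·(1−n₀)/(1−n)
h = 0.031 × (1 − 0.57)/(1 − 0.1913) = 0.031 × 0.5317 = 0.0165 km

0.016 km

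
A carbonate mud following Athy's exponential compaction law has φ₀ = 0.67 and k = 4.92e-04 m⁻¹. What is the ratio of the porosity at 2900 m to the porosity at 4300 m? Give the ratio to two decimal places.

Working in km (1 km = 1000 m; k in km⁻¹ = k in m⁻¹ × 1000):
φ(Z₁)/φ(Z₂) = e^(−k·Z₁)/e^(−k·Z₂) = e^{k(Z₂−Z₁)}
= exp(0.492 × 1.4) = exp(0.6888) = 1.9913

1.99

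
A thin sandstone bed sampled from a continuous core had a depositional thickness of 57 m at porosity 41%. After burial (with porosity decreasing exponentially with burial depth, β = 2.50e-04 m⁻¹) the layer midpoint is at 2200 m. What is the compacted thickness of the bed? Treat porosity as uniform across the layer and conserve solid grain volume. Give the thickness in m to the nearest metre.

Working in km (1 km = 1000 m; β in km⁻¹ = β in m⁻¹ × 1000):
Porosity at 2.2 km: φ = 0.41·exp(−0.25×2.2) = 0.2365
Solid-volume conservation: h(1−φ) = h₀(1−φ₀) ⇒ h = h₀·(1−φ₀)/(1−φ)
h = 0.057 × (1 − 0.41)/(1 − 0.2365) = 0.057 × 0.7728 = 0.0441 km

44 m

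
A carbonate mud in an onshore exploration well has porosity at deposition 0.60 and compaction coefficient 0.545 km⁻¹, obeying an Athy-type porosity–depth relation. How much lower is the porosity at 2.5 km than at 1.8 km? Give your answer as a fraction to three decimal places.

phi(1.8) = 0.6·e^(−0.545×1.8) = 0.2250
phi(2.5) = 0.6·e^(−0.545×2.5) = 0.1536
Δphi = 0.2250 − 0.1536 = 0.0713

0.071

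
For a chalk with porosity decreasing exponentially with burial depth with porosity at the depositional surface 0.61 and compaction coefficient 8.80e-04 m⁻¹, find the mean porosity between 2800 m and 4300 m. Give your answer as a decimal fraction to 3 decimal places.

Working in km (1 km = 1000 m; k in km⁻¹ = k in m⁻¹ × 1000):
⟨n⟩ = (1/(Z₂−Z₁)) ∫ n₀ e^(−kZ) dZ = n₀·(e^(−k·Z₁) − e^(−k·Z₂)) / (k·(Z₂−Z₁))
e^(−0.88×2.8) = 0.0851; e^(−0.88×4.3) = 0.0227
⟨n⟩ = 0.61 × (0.0851 − 0.0227) / (0.88 × 1.5) = 0.61 × 0.0472 = 0.0288

0.029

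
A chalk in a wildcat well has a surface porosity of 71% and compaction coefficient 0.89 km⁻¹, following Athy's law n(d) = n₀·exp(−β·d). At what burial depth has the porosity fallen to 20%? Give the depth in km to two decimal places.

1.42 km

Invert Athy's law: d = ln(n₀/n) / β
d = ln(0.71/0.2) / 0.89 = ln(3.55) / 0.89 = 1.2669 / 0.89 = 1.424 km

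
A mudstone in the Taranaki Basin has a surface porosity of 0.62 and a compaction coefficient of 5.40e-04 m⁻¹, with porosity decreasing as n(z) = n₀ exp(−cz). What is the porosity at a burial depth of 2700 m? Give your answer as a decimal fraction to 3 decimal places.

Working in km (1 km = 1000 m; c in km⁻¹ = c in m⁻¹ × 1000):
n = n₀·exp(−c·z) = 0.62 × exp(−0.54 × 2.7) = 0.62 × exp(−1.458)
  = 0.62 × 0.2327 = 0.1443

0.144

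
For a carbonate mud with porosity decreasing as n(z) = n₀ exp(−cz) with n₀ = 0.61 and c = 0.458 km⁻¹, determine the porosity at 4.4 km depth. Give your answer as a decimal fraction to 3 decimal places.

n = n₀·exp(−c·z) = 0.61 × exp(−0.458 × 4.4) = 0.61 × exp(−2.015)
  = 0.61 × 0.1333 = 0.0813

0.081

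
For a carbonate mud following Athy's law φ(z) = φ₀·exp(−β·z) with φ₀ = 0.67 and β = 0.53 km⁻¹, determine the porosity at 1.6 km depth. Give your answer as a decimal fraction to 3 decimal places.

0.287

φ = φ₀·exp(−β·z) = 0.67 × exp(−0.53 × 1.6) = 0.67 × exp(−0.848)
  = 0.67 × 0.4283 = 0.2869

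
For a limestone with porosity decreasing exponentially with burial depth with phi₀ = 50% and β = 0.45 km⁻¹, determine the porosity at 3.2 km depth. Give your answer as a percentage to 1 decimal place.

11.8%

phi = phi₀·exp(−β·Z) = 0.5 × exp(−0.45 × 3.2) = 0.5 × exp(−1.44)
  = 0.5 × 0.2369 = 0.1185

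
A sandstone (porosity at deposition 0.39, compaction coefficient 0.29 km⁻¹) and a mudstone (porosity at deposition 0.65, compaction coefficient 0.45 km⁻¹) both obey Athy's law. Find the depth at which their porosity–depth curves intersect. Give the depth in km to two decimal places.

3.19 km

Set phi₀ₐ e^(−βₐz) = phi₀ᵦ e^(−βᵦz) ⇒ ln(phi₀ₐ/phi₀ᵦ) = (βₐ − βᵦ)·z
z = ln(0.39/0.65) / (0.29 − 0.45) = -0.5108 / -0.16 = 3.193 km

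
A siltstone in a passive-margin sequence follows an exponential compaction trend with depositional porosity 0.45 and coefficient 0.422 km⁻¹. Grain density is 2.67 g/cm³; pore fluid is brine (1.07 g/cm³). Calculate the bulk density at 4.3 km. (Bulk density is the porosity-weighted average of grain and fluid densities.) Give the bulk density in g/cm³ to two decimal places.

Porosity at depth: phi = 0.45·exp(−0.422×4.3) = 0.45×0.1629 = 0.0733
Bulk density: ρ_b = (1−phi)ρ_g + phi·ρ_f = 0.9267×2.67 + 0.0733×1.07
       = 2.474 + 0.078 = 2.553 g/cm³

2.55 g/cm³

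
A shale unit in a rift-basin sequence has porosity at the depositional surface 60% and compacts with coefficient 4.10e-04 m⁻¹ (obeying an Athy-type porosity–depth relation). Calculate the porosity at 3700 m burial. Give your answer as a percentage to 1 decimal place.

13.2%

Working in km (1 km = 1000 m; β in km⁻¹ = β in m⁻¹ × 1000):
n = n₀·exp(−β·z) = 0.6 × exp(−0.41 × 3.7) = 0.6 × exp(−1.517)
  = 0.6 × 0.2194 = 0.1316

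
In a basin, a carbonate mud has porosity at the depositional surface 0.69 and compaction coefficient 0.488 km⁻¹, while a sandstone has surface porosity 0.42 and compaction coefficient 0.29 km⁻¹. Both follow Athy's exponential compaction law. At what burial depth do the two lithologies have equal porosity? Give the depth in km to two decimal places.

2.51 km

Set φ₀ₐ e^(−kₐd) = φ₀ᵦ e^(−kᵦd) ⇒ ln(φ₀ₐ/φ₀ᵦ) = (kₐ − kᵦ)·d
d = ln(0.69/0.42) / (0.488 − 0.29) = 0.4964 / 0.198 = 2.507 km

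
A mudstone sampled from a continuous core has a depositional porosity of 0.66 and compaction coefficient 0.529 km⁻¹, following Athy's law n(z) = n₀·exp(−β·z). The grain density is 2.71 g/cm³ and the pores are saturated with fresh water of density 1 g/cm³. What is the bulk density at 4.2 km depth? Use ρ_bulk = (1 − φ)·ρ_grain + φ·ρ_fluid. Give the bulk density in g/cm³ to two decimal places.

Porosity at depth: n = 0.66·exp(−0.529×4.2) = 0.66×0.1084 = 0.0716
Bulk density: ρ_b = (1−n)ρ_g + n·ρ_f = 0.9284×2.71 + 0.0716×1
       = 2.516 + 0.072 = 2.588 g/cm³

2.59 g/cm³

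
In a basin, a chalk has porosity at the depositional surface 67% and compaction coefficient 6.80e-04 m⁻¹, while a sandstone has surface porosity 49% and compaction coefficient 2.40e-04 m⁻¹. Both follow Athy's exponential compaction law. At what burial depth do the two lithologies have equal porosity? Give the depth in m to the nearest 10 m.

710 m

Working in km (1 km = 1000 m; β in km⁻¹ = β in m⁻¹ × 1000):
Set phi₀ₐ e^(−βₐZ) = phi₀ᵦ e^(−βᵦZ) ⇒ ln(phi₀ₐ/phi₀ᵦ) = (βₐ − βᵦ)·Z
Z = ln(0.67/0.49) / (0.68 − 0.24) = 0.3129 / 0.44 = 0.711 km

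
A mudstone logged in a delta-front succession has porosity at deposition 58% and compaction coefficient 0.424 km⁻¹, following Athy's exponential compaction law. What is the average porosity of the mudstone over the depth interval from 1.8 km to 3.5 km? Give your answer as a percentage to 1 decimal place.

19.3%

⟨φ⟩ = (1/(Z₂−Z₁)) ∫ φ₀ e^(−cZ) dZ = φ₀·(e^(−c·Z₁) − e^(−c·Z₂)) / (c·(Z₂−Z₁))
e^(−0.424×1.8) = 0.4662; e^(−0.424×3.5) = 0.2267
⟨φ⟩ = 0.58 × (0.4662 − 0.2267) / (0.424 × 1.7) = 0.58 × 0.3322 = 0.1927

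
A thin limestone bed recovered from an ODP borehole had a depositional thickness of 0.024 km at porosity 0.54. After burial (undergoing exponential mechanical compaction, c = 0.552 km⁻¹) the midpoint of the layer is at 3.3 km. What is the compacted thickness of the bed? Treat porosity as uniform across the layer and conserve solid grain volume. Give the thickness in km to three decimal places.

Porosity at 3.3 km: n = 0.54·exp(−0.552×3.3) = 0.0874
Solid-volume conservation: h(1−n) = h₀(1−n₀) ⇒ h = h₀·(1−n₀)/(1−n)
h = 0.024 × (1 − 0.54)/(1 − 0.0874) = 0.024 × 0.5040 = 0.0121 km

0.012 km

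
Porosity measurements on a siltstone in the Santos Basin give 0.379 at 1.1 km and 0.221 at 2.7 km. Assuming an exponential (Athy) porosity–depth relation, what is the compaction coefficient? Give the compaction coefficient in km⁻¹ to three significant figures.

0.337 km⁻¹

Athy: φ(z) = φ₀ e^(−cz) ⇒ φ₁/φ₂ = e^{c(z₂−z₁)} ⇒ c = ln(φ₁/φ₂)/(z₂−z₁)
c = ln(0.379/0.221) / (2.7 − 1.1) = ln(1.715) / 1.6 = 0.5394 / 1.6 = 0.3371 km⁻¹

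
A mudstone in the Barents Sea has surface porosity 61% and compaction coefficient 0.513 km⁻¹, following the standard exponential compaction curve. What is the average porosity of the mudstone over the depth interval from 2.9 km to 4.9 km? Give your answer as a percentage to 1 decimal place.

⟨φ⟩ = (1/(z₂−z₁)) ∫ φ₀ e^(−kz) dz = φ₀·(e^(−k·z₁) − e^(−k·z₂)) / (k·(z₂−z₁))
e^(−0.513×2.9) = 0.2259; e^(−0.513×4.9) = 0.0810
⟨φ⟩ = 0.61 × (0.2259 − 0.0810) / (0.513 × 2) = 0.61 × 0.1413 = 0.0862

8.6%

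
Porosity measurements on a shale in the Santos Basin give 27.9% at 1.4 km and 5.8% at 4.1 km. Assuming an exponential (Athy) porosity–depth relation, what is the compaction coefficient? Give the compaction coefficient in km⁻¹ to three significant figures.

0.582 km⁻¹

Athy: phi(d) = phi₀ e^(−cd) ⇒ phi₁/phi₂ = e^{c(d₂−d₁)} ⇒ c = ln(phi₁/phi₂)/(d₂−d₁)
c = ln(0.279/0.058) / (4.1 − 1.4) = ln(4.81) / 2.7 = 1.5708 / 2.7 = 0.5818 km⁻¹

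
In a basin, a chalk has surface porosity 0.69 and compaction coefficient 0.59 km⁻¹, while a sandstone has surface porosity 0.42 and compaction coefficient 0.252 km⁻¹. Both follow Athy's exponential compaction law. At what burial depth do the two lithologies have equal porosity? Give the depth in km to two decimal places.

1.47 km

Set phi₀ₐ e^(−kₐd) = phi₀ᵦ e^(−kᵦd) ⇒ ln(phi₀ₐ/phi₀ᵦ) = (kₐ − kᵦ)·d
d = ln(0.69/0.42) / (0.59 − 0.252) = 0.4964 / 0.338 = 1.469 km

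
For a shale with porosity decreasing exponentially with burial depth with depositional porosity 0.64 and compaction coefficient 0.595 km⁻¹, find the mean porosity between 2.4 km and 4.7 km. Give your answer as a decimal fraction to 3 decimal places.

0.084

⟨n⟩ = (1/(z₂−z₁)) ∫ n₀ e^(−βz) dz = n₀·(e^(−β·z₁) − e^(−β·z₂)) / (β·(z₂−z₁))
e^(−0.595×2.4) = 0.2398; e^(−0.595×4.7) = 0.0610
⟨n⟩ = 0.64 × (0.2398 − 0.0610) / (0.595 × 2.3) = 0.64 × 0.1306 = 0.0836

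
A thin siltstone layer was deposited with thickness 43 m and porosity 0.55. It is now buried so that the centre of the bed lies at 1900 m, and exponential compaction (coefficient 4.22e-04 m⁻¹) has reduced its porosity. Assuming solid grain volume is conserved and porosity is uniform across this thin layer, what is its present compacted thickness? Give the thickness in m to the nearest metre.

26 m

Working in km (1 km = 1000 m; c in km⁻¹ = c in m⁻¹ × 1000):
Porosity at 1.9 km: phi = 0.55·exp(−0.422×1.9) = 0.2467
Solid-volume conservation: h(1−phi) = h₀(1−phi₀) ⇒ h = h₀·(1−phi₀)/(1−phi)
h = 0.043 × (1 − 0.55)/(1 − 0.2467) = 0.043 × 0.5974 = 0.0257 km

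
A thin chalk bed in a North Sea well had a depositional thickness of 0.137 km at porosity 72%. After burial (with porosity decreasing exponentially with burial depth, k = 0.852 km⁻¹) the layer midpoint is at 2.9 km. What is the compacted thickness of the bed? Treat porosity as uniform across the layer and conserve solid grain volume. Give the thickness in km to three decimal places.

0.041 km

Porosity at 2.9 km: n = 0.72·exp(−0.852×2.9) = 0.0609
Solid-volume conservation: h(1−n) = h₀(1−n₀) ⇒ h = h₀·(1−n₀)/(1−n)
h = 0.137 × (1 − 0.72)/(1 − 0.0609) = 0.137 × 0.2981 = 0.0408 km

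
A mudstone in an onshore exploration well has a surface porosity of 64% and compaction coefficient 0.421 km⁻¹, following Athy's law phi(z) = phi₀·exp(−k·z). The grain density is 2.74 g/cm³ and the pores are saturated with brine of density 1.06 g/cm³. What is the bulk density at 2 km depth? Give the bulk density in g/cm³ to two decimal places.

Porosity at depth: phi = 0.64·exp(−0.421×2) = 0.64×0.4308 = 0.2757
Bulk density: ρ_b = (1−phi)ρ_g + phi·ρ_f = 0.7243×2.74 + 0.2757×1.06
       = 1.984 + 0.292 = 2.277 g/cm³

2.28 g/cm³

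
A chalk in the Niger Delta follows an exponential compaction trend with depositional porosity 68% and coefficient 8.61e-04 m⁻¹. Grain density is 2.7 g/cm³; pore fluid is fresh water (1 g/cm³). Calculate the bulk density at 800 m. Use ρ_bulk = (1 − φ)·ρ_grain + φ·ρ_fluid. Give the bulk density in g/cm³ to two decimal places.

2.12 g/cm³

Working in km (1 km = 1000 m; c in km⁻¹ = c in m⁻¹ × 1000):
Porosity at depth: phi = 0.68·exp(−0.861×0.8) = 0.68×0.5022 = 0.3415
Bulk density: ρ_b = (1−phi)ρ_g + phi·ρ_f = 0.6585×2.7 + 0.3415×1
       = 1.778 + 0.341 = 2.119 g/cm³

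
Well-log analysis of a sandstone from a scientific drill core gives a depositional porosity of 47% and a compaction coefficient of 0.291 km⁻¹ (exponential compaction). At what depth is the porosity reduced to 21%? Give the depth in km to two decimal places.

Invert Athy's law: z = ln(n₀/n) / k
z = ln(0.47/0.21) / 0.291 = ln(2.238) / 0.291 = 0.8056 / 0.291 = 2.768 km

2.77 km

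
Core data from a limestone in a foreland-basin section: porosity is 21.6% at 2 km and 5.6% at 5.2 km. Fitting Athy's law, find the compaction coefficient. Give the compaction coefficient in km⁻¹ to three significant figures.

0.422 km⁻¹

Athy: phi(d) = phi₀ e^(−βd) ⇒ phi₁/phi₂ = e^{β(d₂−d₁)} ⇒ β = ln(phi₁/phi₂)/(d₂−d₁)
β = ln(0.216/0.056) / (5.2 − 2) = ln(3.857) / 3.2 = 1.3499 / 3.2 = 0.4219 km⁻¹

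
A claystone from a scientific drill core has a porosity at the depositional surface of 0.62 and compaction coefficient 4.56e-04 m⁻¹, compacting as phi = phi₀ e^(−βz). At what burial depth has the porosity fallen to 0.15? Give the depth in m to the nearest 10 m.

Working in km (1 km = 1000 m; β in km⁻¹ = β in m⁻¹ × 1000):
Invert Athy's law: z = ln(phi₀/phi) / β
z = ln(0.62/0.15) / 0.456 = ln(4.133) / 0.456 = 1.4191 / 0.456 = 3.112 km

3110 m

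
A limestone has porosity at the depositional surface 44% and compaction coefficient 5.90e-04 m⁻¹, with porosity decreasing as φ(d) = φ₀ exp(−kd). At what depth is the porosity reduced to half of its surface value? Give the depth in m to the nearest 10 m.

1170 m

Working in km (1 km = 1000 m; k in km⁻¹ = k in m⁻¹ × 1000):
φ/φ₀ = 1/2 ⇒ exp(−k·d) = 1/2 ⇒ d = ln(2) / k
d = 0.6931 / 0.59 = 1.175 km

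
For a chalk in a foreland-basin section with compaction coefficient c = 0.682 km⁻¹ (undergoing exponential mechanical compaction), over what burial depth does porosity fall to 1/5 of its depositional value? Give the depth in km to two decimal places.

2.36 km

n/n₀ = 1/5 ⇒ exp(−c·d) = 1/5 ⇒ d = ln(5) / c
d = 1.6094 / 0.682 = 2.360 km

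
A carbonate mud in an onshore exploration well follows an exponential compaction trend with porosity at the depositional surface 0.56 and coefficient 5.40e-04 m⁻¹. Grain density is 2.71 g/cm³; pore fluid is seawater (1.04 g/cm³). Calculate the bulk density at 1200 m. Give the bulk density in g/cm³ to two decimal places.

Working in km (1 km = 1000 m; β in km⁻¹ = β in m⁻¹ × 1000):
Porosity at depth: phi = 0.56·exp(−0.54×1.2) = 0.56×0.5231 = 0.2929
Bulk density: ρ_b = (1−phi)ρ_g + phi·ρ_f = 0.7071×2.71 + 0.2929×1.04
       = 1.916 + 0.305 = 2.221 g/cm³

2.22 g/cm³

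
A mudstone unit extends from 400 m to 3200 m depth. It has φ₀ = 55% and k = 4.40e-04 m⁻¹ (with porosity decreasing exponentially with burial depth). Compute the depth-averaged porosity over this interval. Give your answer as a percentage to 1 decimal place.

26.5%

Working in km (1 km = 1000 m; k in km⁻¹ = k in m⁻¹ × 1000):
⟨φ⟩ = (1/(z₂−z₁)) ∫ φ₀ e^(−kz) dz = φ₀·(e^(−k·z₁) − e^(−k·z₂)) / (k·(z₂−z₁))
e^(−0.44×0.4) = 0.8386; e^(−0.44×3.2) = 0.2446
⟨φ⟩ = 0.55 × (0.8386 − 0.2446) / (0.44 × 2.8) = 0.55 × 0.4821 = 0.2652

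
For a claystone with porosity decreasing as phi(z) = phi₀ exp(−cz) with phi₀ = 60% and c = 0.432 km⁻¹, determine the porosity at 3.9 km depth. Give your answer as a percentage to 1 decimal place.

11.1%

phi = phi₀·exp(−c·z) = 0.6 × exp(−0.432 × 3.9) = 0.6 × exp(−1.685)
  = 0.6 × 0.1855 = 0.1113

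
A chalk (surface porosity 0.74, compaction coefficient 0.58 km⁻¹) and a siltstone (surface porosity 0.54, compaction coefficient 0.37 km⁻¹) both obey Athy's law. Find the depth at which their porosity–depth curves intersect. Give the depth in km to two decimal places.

Set phi₀ₐ e^(−βₐz) = phi₀ᵦ e^(−βᵦz) ⇒ ln(phi₀ₐ/phi₀ᵦ) = (βₐ − βᵦ)·z
z = ln(0.74/0.54) / (0.58 − 0.37) = 0.3151 / 0.21 = 1.500 km

1.50 km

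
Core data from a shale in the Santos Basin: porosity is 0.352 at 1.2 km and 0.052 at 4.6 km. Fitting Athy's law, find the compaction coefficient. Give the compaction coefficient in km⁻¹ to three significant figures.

Athy: phi(z) = phi₀ e^(−cz) ⇒ phi₁/phi₂ = e^{c(z₂−z₁)} ⇒ c = ln(phi₁/phi₂)/(z₂−z₁)
c = ln(0.352/0.052) / (4.6 − 1.2) = ln(6.769) / 3.4 = 1.9124 / 3.4 = 0.5625 km⁻¹

0.562 km⁻¹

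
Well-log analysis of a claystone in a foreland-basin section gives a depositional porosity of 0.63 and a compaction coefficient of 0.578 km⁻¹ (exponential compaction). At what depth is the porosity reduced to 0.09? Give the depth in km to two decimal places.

Invert Athy's law: z = ln(φ₀/φ) / k
z = ln(0.63/0.09) / 0.578 = ln(7) / 0.578 = 1.9459 / 0.578 = 3.367 km

3.37 km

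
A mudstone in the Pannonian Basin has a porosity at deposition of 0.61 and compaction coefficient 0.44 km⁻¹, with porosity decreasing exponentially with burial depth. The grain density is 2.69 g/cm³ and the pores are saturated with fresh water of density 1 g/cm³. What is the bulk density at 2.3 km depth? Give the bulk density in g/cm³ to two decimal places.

2.32 g/cm³

Porosity at depth: phi = 0.61·exp(−0.44×2.3) = 0.61×0.3635 = 0.2217
Bulk density: ρ_b = (1−phi)ρ_g + phi·ρ_f = 0.7783×2.69 + 0.2217×1
       = 2.094 + 0.222 = 2.315 g/cm³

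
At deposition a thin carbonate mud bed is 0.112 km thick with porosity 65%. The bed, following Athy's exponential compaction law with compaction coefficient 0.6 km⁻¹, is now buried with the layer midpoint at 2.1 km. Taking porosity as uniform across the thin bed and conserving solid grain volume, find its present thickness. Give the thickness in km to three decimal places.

Porosity at 2.1 km: n = 0.65·exp(−0.6×2.1) = 0.1844
Solid-volume conservation: h(1−n) = h₀(1−n₀) ⇒ h = h₀·(1−n₀)/(1−n)
h = 0.112 × (1 − 0.65)/(1 − 0.1844) = 0.112 × 0.4291 = 0.0481 km

0.048 km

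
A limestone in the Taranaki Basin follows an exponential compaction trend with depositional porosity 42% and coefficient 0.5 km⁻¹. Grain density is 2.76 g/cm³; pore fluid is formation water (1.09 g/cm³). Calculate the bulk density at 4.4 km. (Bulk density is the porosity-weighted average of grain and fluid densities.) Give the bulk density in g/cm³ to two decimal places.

Porosity at depth: phi = 0.42·exp(−0.5×4.4) = 0.42×0.1108 = 0.0465
Bulk density: ρ_b = (1−phi)ρ_g + phi·ρ_f = 0.9535×2.76 + 0.0465×1.09
       = 2.632 + 0.051 = 2.682 g/cm³

2.68 g/cm³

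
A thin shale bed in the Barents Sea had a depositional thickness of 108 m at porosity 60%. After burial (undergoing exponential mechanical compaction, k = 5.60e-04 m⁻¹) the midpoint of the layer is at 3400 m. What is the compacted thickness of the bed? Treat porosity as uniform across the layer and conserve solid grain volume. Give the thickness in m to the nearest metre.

Working in km (1 km = 1000 m; k in km⁻¹ = k in m⁻¹ × 1000):
Porosity at 3.4 km: phi = 0.6·exp(−0.56×3.4) = 0.0894
Solid-volume conservation: h(1−phi) = h₀(1−phi₀) ⇒ h = h₀·(1−phi₀)/(1−phi)
h = 0.108 × (1 − 0.6)/(1 − 0.0894) = 0.108 × 0.4393 = 0.0474 km

47 m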